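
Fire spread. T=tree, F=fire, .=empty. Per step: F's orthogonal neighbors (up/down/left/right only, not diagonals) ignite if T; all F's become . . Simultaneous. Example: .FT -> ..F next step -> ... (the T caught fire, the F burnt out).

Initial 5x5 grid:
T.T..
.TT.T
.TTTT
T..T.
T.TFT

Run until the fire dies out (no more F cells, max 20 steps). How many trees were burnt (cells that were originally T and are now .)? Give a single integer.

Step 1: +3 fires, +1 burnt (F count now 3)
Step 2: +1 fires, +3 burnt (F count now 1)
Step 3: +2 fires, +1 burnt (F count now 2)
Step 4: +3 fires, +2 burnt (F count now 3)
Step 5: +2 fires, +3 burnt (F count now 2)
Step 6: +0 fires, +2 burnt (F count now 0)
Fire out after step 6
Initially T: 14, now '.': 22
Total burnt (originally-T cells now '.'): 11

Answer: 11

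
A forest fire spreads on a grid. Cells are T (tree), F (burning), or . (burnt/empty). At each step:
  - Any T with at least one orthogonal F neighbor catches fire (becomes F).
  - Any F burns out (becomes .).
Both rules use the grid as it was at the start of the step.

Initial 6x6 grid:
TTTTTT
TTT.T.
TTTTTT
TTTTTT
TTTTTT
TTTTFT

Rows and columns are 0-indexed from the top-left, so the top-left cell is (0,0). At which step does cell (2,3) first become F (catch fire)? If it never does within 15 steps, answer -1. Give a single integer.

Step 1: cell (2,3)='T' (+3 fires, +1 burnt)
Step 2: cell (2,3)='T' (+4 fires, +3 burnt)
Step 3: cell (2,3)='T' (+5 fires, +4 burnt)
Step 4: cell (2,3)='F' (+6 fires, +5 burnt)
  -> target ignites at step 4
Step 5: cell (2,3)='.' (+4 fires, +6 burnt)
Step 6: cell (2,3)='.' (+5 fires, +4 burnt)
Step 7: cell (2,3)='.' (+3 fires, +5 burnt)
Step 8: cell (2,3)='.' (+2 fires, +3 burnt)
Step 9: cell (2,3)='.' (+1 fires, +2 burnt)
Step 10: cell (2,3)='.' (+0 fires, +1 burnt)
  fire out at step 10

4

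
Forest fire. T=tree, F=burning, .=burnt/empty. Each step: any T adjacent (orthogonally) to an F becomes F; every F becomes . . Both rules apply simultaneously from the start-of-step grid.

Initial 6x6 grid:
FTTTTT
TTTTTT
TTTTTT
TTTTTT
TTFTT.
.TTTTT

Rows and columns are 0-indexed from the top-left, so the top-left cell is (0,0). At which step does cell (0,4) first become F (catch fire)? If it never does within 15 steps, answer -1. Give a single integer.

Step 1: cell (0,4)='T' (+6 fires, +2 burnt)
Step 2: cell (0,4)='T' (+10 fires, +6 burnt)
Step 3: cell (0,4)='T' (+7 fires, +10 burnt)
Step 4: cell (0,4)='F' (+5 fires, +7 burnt)
  -> target ignites at step 4
Step 5: cell (0,4)='.' (+3 fires, +5 burnt)
Step 6: cell (0,4)='.' (+1 fires, +3 burnt)
Step 7: cell (0,4)='.' (+0 fires, +1 burnt)
  fire out at step 7

4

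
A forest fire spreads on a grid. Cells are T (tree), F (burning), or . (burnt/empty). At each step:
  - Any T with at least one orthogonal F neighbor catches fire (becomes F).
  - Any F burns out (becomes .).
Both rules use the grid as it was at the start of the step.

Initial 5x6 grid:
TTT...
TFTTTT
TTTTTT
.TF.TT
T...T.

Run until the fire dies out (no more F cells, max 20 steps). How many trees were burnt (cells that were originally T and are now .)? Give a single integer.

Answer: 18

Derivation:
Step 1: +6 fires, +2 burnt (F count now 6)
Step 2: +5 fires, +6 burnt (F count now 5)
Step 3: +2 fires, +5 burnt (F count now 2)
Step 4: +3 fires, +2 burnt (F count now 3)
Step 5: +2 fires, +3 burnt (F count now 2)
Step 6: +0 fires, +2 burnt (F count now 0)
Fire out after step 6
Initially T: 19, now '.': 29
Total burnt (originally-T cells now '.'): 18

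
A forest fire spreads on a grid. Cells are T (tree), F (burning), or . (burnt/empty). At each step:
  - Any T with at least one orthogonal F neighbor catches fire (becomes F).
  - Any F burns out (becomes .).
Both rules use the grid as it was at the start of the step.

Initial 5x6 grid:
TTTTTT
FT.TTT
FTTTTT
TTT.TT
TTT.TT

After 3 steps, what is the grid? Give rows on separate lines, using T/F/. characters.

Step 1: 4 trees catch fire, 2 burn out
  FTTTTT
  .F.TTT
  .FTTTT
  FTT.TT
  TTT.TT
Step 2: 4 trees catch fire, 4 burn out
  .FTTTT
  ...TTT
  ..FTTT
  .FT.TT
  FTT.TT
Step 3: 4 trees catch fire, 4 burn out
  ..FTTT
  ...TTT
  ...FTT
  ..F.TT
  .FT.TT

..FTTT
...TTT
...FTT
..F.TT
.FT.TT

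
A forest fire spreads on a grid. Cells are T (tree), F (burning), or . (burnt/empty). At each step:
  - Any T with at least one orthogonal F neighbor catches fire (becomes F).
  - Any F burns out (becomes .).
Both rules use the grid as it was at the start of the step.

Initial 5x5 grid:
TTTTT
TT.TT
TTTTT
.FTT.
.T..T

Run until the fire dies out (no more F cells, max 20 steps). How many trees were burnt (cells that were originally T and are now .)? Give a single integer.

Step 1: +3 fires, +1 burnt (F count now 3)
Step 2: +4 fires, +3 burnt (F count now 4)
Step 3: +3 fires, +4 burnt (F count now 3)
Step 4: +4 fires, +3 burnt (F count now 4)
Step 5: +2 fires, +4 burnt (F count now 2)
Step 6: +1 fires, +2 burnt (F count now 1)
Step 7: +0 fires, +1 burnt (F count now 0)
Fire out after step 7
Initially T: 18, now '.': 24
Total burnt (originally-T cells now '.'): 17

Answer: 17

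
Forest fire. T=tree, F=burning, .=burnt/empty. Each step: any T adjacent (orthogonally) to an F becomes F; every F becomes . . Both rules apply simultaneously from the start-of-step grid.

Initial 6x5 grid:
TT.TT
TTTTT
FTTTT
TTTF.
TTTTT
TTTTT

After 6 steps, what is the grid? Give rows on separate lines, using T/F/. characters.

Step 1: 6 trees catch fire, 2 burn out
  TT.TT
  FTTTT
  .FTFT
  FTF..
  TTTFT
  TTTTT
Step 2: 10 trees catch fire, 6 burn out
  FT.TT
  .FTFT
  ..F.F
  .F...
  FTF.F
  TTTFT
Step 3: 8 trees catch fire, 10 burn out
  .F.FT
  ..F.F
  .....
  .....
  .F...
  FTF.F
Step 4: 2 trees catch fire, 8 burn out
  ....F
  .....
  .....
  .....
  .....
  .F...
Step 5: 0 trees catch fire, 2 burn out
  .....
  .....
  .....
  .....
  .....
  .....
Step 6: 0 trees catch fire, 0 burn out
  .....
  .....
  .....
  .....
  .....
  .....

.....
.....
.....
.....
.....
.....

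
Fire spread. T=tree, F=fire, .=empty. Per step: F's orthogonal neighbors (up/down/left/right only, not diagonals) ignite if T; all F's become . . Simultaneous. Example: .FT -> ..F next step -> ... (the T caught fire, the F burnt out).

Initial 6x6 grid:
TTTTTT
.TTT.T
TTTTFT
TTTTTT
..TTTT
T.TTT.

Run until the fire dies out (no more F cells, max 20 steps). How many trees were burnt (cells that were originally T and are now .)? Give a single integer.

Answer: 28

Derivation:
Step 1: +3 fires, +1 burnt (F count now 3)
Step 2: +6 fires, +3 burnt (F count now 6)
Step 3: +8 fires, +6 burnt (F count now 8)
Step 4: +7 fires, +8 burnt (F count now 7)
Step 5: +3 fires, +7 burnt (F count now 3)
Step 6: +1 fires, +3 burnt (F count now 1)
Step 7: +0 fires, +1 burnt (F count now 0)
Fire out after step 7
Initially T: 29, now '.': 35
Total burnt (originally-T cells now '.'): 28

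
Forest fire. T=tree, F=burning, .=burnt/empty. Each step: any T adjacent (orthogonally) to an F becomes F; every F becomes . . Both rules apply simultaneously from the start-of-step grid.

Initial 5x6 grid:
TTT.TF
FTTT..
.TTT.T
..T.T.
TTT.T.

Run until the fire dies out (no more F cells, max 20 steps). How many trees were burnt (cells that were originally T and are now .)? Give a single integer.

Answer: 14

Derivation:
Step 1: +3 fires, +2 burnt (F count now 3)
Step 2: +3 fires, +3 burnt (F count now 3)
Step 3: +3 fires, +3 burnt (F count now 3)
Step 4: +2 fires, +3 burnt (F count now 2)
Step 5: +1 fires, +2 burnt (F count now 1)
Step 6: +1 fires, +1 burnt (F count now 1)
Step 7: +1 fires, +1 burnt (F count now 1)
Step 8: +0 fires, +1 burnt (F count now 0)
Fire out after step 8
Initially T: 17, now '.': 27
Total burnt (originally-T cells now '.'): 14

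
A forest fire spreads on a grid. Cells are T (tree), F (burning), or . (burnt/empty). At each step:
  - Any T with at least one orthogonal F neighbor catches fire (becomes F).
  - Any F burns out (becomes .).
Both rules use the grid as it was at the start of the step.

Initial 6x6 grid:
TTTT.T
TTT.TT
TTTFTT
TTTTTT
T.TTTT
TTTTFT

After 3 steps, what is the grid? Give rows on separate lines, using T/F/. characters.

Step 1: 6 trees catch fire, 2 burn out
  TTTT.T
  TTT.TT
  TTF.FT
  TTTFTT
  T.TTFT
  TTTF.F
Step 2: 9 trees catch fire, 6 burn out
  TTTT.T
  TTF.FT
  TF...F
  TTF.FT
  T.TF.F
  TTF...
Step 3: 8 trees catch fire, 9 burn out
  TTFT.T
  TF...F
  F.....
  TF...F
  T.F...
  TF....

TTFT.T
TF...F
F.....
TF...F
T.F...
TF....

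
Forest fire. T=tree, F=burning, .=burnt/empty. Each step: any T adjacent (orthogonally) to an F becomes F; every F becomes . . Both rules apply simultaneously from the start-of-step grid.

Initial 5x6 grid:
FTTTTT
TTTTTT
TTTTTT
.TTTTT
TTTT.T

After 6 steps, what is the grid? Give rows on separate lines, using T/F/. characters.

Step 1: 2 trees catch fire, 1 burn out
  .FTTTT
  FTTTTT
  TTTTTT
  .TTTTT
  TTTT.T
Step 2: 3 trees catch fire, 2 burn out
  ..FTTT
  .FTTTT
  FTTTTT
  .TTTTT
  TTTT.T
Step 3: 3 trees catch fire, 3 burn out
  ...FTT
  ..FTTT
  .FTTTT
  .TTTTT
  TTTT.T
Step 4: 4 trees catch fire, 3 burn out
  ....FT
  ...FTT
  ..FTTT
  .FTTTT
  TTTT.T
Step 5: 5 trees catch fire, 4 burn out
  .....F
  ....FT
  ...FTT
  ..FTTT
  TFTT.T
Step 6: 5 trees catch fire, 5 burn out
  ......
  .....F
  ....FT
  ...FTT
  F.FT.T

......
.....F
....FT
...FTT
F.FT.T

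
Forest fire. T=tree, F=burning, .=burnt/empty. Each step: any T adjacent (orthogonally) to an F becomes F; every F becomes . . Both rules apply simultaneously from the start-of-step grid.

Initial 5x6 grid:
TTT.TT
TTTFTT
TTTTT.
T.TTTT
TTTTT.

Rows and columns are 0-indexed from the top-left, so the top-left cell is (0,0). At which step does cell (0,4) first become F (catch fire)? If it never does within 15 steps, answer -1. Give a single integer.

Step 1: cell (0,4)='T' (+3 fires, +1 burnt)
Step 2: cell (0,4)='F' (+7 fires, +3 burnt)
  -> target ignites at step 2
Step 3: cell (0,4)='.' (+7 fires, +7 burnt)
Step 4: cell (0,4)='.' (+5 fires, +7 burnt)
Step 5: cell (0,4)='.' (+2 fires, +5 burnt)
Step 6: cell (0,4)='.' (+1 fires, +2 burnt)
Step 7: cell (0,4)='.' (+0 fires, +1 burnt)
  fire out at step 7

2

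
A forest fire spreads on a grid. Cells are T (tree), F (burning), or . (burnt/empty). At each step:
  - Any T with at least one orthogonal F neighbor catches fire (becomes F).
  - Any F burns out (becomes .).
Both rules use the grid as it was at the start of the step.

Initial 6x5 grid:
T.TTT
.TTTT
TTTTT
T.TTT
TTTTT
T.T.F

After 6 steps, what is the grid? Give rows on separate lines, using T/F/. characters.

Step 1: 1 trees catch fire, 1 burn out
  T.TTT
  .TTTT
  TTTTT
  T.TTT
  TTTTF
  T.T..
Step 2: 2 trees catch fire, 1 burn out
  T.TTT
  .TTTT
  TTTTT
  T.TTF
  TTTF.
  T.T..
Step 3: 3 trees catch fire, 2 burn out
  T.TTT
  .TTTT
  TTTTF
  T.TF.
  TTF..
  T.T..
Step 4: 5 trees catch fire, 3 burn out
  T.TTT
  .TTTF
  TTTF.
  T.F..
  TF...
  T.F..
Step 5: 4 trees catch fire, 5 burn out
  T.TTF
  .TTF.
  TTF..
  T....
  F....
  T....
Step 6: 5 trees catch fire, 4 burn out
  T.TF.
  .TF..
  TF...
  F....
  .....
  F....

T.TF.
.TF..
TF...
F....
.....
F....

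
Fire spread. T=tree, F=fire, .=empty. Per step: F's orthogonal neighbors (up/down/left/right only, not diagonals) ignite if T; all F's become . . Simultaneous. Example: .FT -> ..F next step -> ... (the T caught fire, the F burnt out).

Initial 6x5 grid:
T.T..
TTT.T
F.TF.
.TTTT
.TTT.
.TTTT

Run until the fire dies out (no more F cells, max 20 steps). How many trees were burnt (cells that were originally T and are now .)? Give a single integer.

Step 1: +3 fires, +2 burnt (F count now 3)
Step 2: +6 fires, +3 burnt (F count now 6)
Step 3: +4 fires, +6 burnt (F count now 4)
Step 4: +3 fires, +4 burnt (F count now 3)
Step 5: +1 fires, +3 burnt (F count now 1)
Step 6: +0 fires, +1 burnt (F count now 0)
Fire out after step 6
Initially T: 18, now '.': 29
Total burnt (originally-T cells now '.'): 17

Answer: 17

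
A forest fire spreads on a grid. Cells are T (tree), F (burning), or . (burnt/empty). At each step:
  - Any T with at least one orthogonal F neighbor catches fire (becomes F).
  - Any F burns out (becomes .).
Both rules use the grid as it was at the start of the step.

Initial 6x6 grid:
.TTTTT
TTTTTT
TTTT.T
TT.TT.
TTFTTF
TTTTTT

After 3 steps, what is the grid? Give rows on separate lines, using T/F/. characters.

Step 1: 5 trees catch fire, 2 burn out
  .TTTTT
  TTTTTT
  TTTT.T
  TT.TT.
  TF.FF.
  TTFTTF
Step 2: 7 trees catch fire, 5 burn out
  .TTTTT
  TTTTTT
  TTTT.T
  TF.FF.
  F.....
  TF.FF.
Step 3: 4 trees catch fire, 7 burn out
  .TTTTT
  TTTTTT
  TFTF.T
  F.....
  ......
  F.....

.TTTTT
TTTTTT
TFTF.T
F.....
......
F.....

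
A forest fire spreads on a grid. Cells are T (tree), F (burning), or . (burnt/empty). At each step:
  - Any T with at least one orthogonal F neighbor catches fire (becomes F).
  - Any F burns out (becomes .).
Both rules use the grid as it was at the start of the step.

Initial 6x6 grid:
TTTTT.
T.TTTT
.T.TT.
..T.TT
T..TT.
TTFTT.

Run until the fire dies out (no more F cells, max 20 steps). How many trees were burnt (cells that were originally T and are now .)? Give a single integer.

Step 1: +2 fires, +1 burnt (F count now 2)
Step 2: +3 fires, +2 burnt (F count now 3)
Step 3: +2 fires, +3 burnt (F count now 2)
Step 4: +1 fires, +2 burnt (F count now 1)
Step 5: +2 fires, +1 burnt (F count now 2)
Step 6: +2 fires, +2 burnt (F count now 2)
Step 7: +3 fires, +2 burnt (F count now 3)
Step 8: +2 fires, +3 burnt (F count now 2)
Step 9: +1 fires, +2 burnt (F count now 1)
Step 10: +1 fires, +1 burnt (F count now 1)
Step 11: +1 fires, +1 burnt (F count now 1)
Step 12: +1 fires, +1 burnt (F count now 1)
Step 13: +0 fires, +1 burnt (F count now 0)
Fire out after step 13
Initially T: 23, now '.': 34
Total burnt (originally-T cells now '.'): 21

Answer: 21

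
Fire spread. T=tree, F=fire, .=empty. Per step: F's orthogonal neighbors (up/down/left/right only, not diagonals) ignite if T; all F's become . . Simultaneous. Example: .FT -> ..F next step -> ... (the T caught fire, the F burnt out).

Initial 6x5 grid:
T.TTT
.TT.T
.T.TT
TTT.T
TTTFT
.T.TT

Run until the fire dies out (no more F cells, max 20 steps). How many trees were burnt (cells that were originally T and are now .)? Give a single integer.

Answer: 20

Derivation:
Step 1: +3 fires, +1 burnt (F count now 3)
Step 2: +4 fires, +3 burnt (F count now 4)
Step 3: +4 fires, +4 burnt (F count now 4)
Step 4: +4 fires, +4 burnt (F count now 4)
Step 5: +2 fires, +4 burnt (F count now 2)
Step 6: +2 fires, +2 burnt (F count now 2)
Step 7: +1 fires, +2 burnt (F count now 1)
Step 8: +0 fires, +1 burnt (F count now 0)
Fire out after step 8
Initially T: 21, now '.': 29
Total burnt (originally-T cells now '.'): 20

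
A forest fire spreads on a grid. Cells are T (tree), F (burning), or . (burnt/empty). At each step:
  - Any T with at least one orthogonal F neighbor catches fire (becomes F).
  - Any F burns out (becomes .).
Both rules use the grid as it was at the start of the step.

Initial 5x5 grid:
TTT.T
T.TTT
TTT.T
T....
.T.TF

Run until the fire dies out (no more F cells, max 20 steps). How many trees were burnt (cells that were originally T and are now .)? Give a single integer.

Step 1: +1 fires, +1 burnt (F count now 1)
Step 2: +0 fires, +1 burnt (F count now 0)
Fire out after step 2
Initially T: 15, now '.': 11
Total burnt (originally-T cells now '.'): 1

Answer: 1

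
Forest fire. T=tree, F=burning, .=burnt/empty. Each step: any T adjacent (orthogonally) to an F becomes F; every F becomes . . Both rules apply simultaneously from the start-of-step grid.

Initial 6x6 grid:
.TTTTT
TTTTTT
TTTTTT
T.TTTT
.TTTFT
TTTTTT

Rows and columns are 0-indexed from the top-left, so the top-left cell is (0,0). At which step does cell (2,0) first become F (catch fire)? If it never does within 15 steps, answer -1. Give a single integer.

Step 1: cell (2,0)='T' (+4 fires, +1 burnt)
Step 2: cell (2,0)='T' (+6 fires, +4 burnt)
Step 3: cell (2,0)='T' (+6 fires, +6 burnt)
Step 4: cell (2,0)='T' (+5 fires, +6 burnt)
Step 5: cell (2,0)='T' (+5 fires, +5 burnt)
Step 6: cell (2,0)='F' (+3 fires, +5 burnt)
  -> target ignites at step 6
Step 7: cell (2,0)='.' (+3 fires, +3 burnt)
Step 8: cell (2,0)='.' (+0 fires, +3 burnt)
  fire out at step 8

6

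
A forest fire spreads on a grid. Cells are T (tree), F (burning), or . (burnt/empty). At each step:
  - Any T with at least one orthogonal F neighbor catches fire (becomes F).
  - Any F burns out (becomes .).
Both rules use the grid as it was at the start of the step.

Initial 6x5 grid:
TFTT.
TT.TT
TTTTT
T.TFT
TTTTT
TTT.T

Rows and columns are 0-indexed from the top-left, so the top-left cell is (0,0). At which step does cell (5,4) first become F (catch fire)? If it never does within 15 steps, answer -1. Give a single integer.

Step 1: cell (5,4)='T' (+7 fires, +2 burnt)
Step 2: cell (5,4)='T' (+8 fires, +7 burnt)
Step 3: cell (5,4)='F' (+5 fires, +8 burnt)
  -> target ignites at step 3
Step 4: cell (5,4)='.' (+3 fires, +5 burnt)
Step 5: cell (5,4)='.' (+1 fires, +3 burnt)
Step 6: cell (5,4)='.' (+0 fires, +1 burnt)
  fire out at step 6

3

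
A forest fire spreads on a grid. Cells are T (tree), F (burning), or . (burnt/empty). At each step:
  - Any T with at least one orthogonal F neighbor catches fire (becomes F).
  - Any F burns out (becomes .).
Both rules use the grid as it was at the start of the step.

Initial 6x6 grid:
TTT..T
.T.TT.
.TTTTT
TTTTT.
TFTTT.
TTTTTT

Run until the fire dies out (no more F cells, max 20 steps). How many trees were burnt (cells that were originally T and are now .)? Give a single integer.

Step 1: +4 fires, +1 burnt (F count now 4)
Step 2: +6 fires, +4 burnt (F count now 6)
Step 3: +5 fires, +6 burnt (F count now 5)
Step 4: +4 fires, +5 burnt (F count now 4)
Step 5: +5 fires, +4 burnt (F count now 5)
Step 6: +2 fires, +5 burnt (F count now 2)
Step 7: +0 fires, +2 burnt (F count now 0)
Fire out after step 7
Initially T: 27, now '.': 35
Total burnt (originally-T cells now '.'): 26

Answer: 26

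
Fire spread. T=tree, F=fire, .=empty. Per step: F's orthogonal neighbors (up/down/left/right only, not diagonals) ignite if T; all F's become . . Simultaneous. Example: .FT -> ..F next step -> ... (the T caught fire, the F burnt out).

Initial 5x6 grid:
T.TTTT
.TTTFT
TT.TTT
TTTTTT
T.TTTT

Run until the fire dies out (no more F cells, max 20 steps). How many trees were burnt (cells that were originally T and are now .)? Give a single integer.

Step 1: +4 fires, +1 burnt (F count now 4)
Step 2: +6 fires, +4 burnt (F count now 6)
Step 3: +5 fires, +6 burnt (F count now 5)
Step 4: +4 fires, +5 burnt (F count now 4)
Step 5: +3 fires, +4 burnt (F count now 3)
Step 6: +1 fires, +3 burnt (F count now 1)
Step 7: +1 fires, +1 burnt (F count now 1)
Step 8: +0 fires, +1 burnt (F count now 0)
Fire out after step 8
Initially T: 25, now '.': 29
Total burnt (originally-T cells now '.'): 24

Answer: 24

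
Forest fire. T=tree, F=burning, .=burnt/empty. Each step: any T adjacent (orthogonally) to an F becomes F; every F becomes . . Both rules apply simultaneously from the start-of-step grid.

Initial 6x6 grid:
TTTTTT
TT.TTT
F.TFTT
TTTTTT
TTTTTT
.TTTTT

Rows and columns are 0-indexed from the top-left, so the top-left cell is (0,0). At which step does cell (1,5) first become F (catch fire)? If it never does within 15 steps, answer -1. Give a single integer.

Step 1: cell (1,5)='T' (+6 fires, +2 burnt)
Step 2: cell (1,5)='T' (+10 fires, +6 burnt)
Step 3: cell (1,5)='F' (+9 fires, +10 burnt)
  -> target ignites at step 3
Step 4: cell (1,5)='.' (+5 fires, +9 burnt)
Step 5: cell (1,5)='.' (+1 fires, +5 burnt)
Step 6: cell (1,5)='.' (+0 fires, +1 burnt)
  fire out at step 6

3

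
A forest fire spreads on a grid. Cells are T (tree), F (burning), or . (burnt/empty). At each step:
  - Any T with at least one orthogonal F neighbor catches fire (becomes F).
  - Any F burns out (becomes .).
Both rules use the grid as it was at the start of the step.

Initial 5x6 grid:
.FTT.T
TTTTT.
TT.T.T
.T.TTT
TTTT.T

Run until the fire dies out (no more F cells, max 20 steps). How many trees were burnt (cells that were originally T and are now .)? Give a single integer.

Answer: 20

Derivation:
Step 1: +2 fires, +1 burnt (F count now 2)
Step 2: +4 fires, +2 burnt (F count now 4)
Step 3: +3 fires, +4 burnt (F count now 3)
Step 4: +3 fires, +3 burnt (F count now 3)
Step 5: +3 fires, +3 burnt (F count now 3)
Step 6: +2 fires, +3 burnt (F count now 2)
Step 7: +1 fires, +2 burnt (F count now 1)
Step 8: +2 fires, +1 burnt (F count now 2)
Step 9: +0 fires, +2 burnt (F count now 0)
Fire out after step 9
Initially T: 21, now '.': 29
Total burnt (originally-T cells now '.'): 20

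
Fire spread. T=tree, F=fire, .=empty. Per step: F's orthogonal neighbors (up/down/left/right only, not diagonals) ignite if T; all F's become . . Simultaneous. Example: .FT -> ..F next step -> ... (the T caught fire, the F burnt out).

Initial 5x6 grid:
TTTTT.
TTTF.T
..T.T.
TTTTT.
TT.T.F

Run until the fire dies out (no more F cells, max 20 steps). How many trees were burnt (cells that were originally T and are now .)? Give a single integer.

Step 1: +2 fires, +2 burnt (F count now 2)
Step 2: +4 fires, +2 burnt (F count now 4)
Step 3: +3 fires, +4 burnt (F count now 3)
Step 4: +3 fires, +3 burnt (F count now 3)
Step 5: +4 fires, +3 burnt (F count now 4)
Step 6: +2 fires, +4 burnt (F count now 2)
Step 7: +0 fires, +2 burnt (F count now 0)
Fire out after step 7
Initially T: 19, now '.': 29
Total burnt (originally-T cells now '.'): 18

Answer: 18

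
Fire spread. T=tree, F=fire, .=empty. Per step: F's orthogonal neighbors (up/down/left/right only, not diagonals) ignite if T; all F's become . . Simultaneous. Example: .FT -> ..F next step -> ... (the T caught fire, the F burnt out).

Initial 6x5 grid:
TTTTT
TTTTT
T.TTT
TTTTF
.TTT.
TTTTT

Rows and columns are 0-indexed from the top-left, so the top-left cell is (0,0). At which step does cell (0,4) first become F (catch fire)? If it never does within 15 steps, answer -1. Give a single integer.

Step 1: cell (0,4)='T' (+2 fires, +1 burnt)
Step 2: cell (0,4)='T' (+4 fires, +2 burnt)
Step 3: cell (0,4)='F' (+6 fires, +4 burnt)
  -> target ignites at step 3
Step 4: cell (0,4)='.' (+6 fires, +6 burnt)
Step 5: cell (0,4)='.' (+4 fires, +6 burnt)
Step 6: cell (0,4)='.' (+3 fires, +4 burnt)
Step 7: cell (0,4)='.' (+1 fires, +3 burnt)
Step 8: cell (0,4)='.' (+0 fires, +1 burnt)
  fire out at step 8

3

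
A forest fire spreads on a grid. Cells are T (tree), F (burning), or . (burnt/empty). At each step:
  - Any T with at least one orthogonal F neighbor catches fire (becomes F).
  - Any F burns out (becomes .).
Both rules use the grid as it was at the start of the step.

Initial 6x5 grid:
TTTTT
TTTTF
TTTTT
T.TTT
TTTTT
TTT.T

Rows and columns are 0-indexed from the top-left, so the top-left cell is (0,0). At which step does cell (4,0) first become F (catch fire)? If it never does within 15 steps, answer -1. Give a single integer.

Step 1: cell (4,0)='T' (+3 fires, +1 burnt)
Step 2: cell (4,0)='T' (+4 fires, +3 burnt)
Step 3: cell (4,0)='T' (+5 fires, +4 burnt)
Step 4: cell (4,0)='T' (+6 fires, +5 burnt)
Step 5: cell (4,0)='T' (+3 fires, +6 burnt)
Step 6: cell (4,0)='T' (+3 fires, +3 burnt)
Step 7: cell (4,0)='F' (+2 fires, +3 burnt)
  -> target ignites at step 7
Step 8: cell (4,0)='.' (+1 fires, +2 burnt)
Step 9: cell (4,0)='.' (+0 fires, +1 burnt)
  fire out at step 9

7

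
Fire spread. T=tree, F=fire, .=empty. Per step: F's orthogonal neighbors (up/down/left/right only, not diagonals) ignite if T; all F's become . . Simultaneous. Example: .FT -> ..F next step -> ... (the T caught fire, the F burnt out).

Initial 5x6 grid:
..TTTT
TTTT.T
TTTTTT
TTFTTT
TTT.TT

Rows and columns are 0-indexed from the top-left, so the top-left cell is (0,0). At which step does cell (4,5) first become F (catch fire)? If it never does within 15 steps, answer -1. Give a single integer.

Step 1: cell (4,5)='T' (+4 fires, +1 burnt)
Step 2: cell (4,5)='T' (+6 fires, +4 burnt)
Step 3: cell (4,5)='T' (+8 fires, +6 burnt)
Step 4: cell (4,5)='F' (+4 fires, +8 burnt)
  -> target ignites at step 4
Step 5: cell (4,5)='.' (+2 fires, +4 burnt)
Step 6: cell (4,5)='.' (+1 fires, +2 burnt)
Step 7: cell (4,5)='.' (+0 fires, +1 burnt)
  fire out at step 7

4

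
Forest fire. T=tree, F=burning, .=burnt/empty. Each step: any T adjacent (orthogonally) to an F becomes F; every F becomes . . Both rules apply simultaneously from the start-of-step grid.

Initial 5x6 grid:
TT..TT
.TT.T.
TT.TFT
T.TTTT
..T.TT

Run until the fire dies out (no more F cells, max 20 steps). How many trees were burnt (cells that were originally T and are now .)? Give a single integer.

Answer: 12

Derivation:
Step 1: +4 fires, +1 burnt (F count now 4)
Step 2: +4 fires, +4 burnt (F count now 4)
Step 3: +3 fires, +4 burnt (F count now 3)
Step 4: +1 fires, +3 burnt (F count now 1)
Step 5: +0 fires, +1 burnt (F count now 0)
Fire out after step 5
Initially T: 19, now '.': 23
Total burnt (originally-T cells now '.'): 12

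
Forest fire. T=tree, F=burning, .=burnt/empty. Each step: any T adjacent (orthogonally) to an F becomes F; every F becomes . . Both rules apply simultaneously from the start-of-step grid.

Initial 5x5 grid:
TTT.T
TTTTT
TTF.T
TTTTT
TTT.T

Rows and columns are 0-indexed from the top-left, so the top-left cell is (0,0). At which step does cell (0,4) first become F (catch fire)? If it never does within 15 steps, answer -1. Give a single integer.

Step 1: cell (0,4)='T' (+3 fires, +1 burnt)
Step 2: cell (0,4)='T' (+7 fires, +3 burnt)
Step 3: cell (0,4)='T' (+6 fires, +7 burnt)
Step 4: cell (0,4)='F' (+5 fires, +6 burnt)
  -> target ignites at step 4
Step 5: cell (0,4)='.' (+0 fires, +5 burnt)
  fire out at step 5

4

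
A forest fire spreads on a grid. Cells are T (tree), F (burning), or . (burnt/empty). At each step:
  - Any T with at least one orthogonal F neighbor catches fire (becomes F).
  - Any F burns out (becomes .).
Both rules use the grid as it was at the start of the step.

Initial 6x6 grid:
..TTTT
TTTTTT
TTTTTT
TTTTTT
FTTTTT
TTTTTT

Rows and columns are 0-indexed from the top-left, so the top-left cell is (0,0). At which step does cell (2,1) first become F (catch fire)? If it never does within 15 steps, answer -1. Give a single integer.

Step 1: cell (2,1)='T' (+3 fires, +1 burnt)
Step 2: cell (2,1)='T' (+4 fires, +3 burnt)
Step 3: cell (2,1)='F' (+5 fires, +4 burnt)
  -> target ignites at step 3
Step 4: cell (2,1)='.' (+5 fires, +5 burnt)
Step 5: cell (2,1)='.' (+5 fires, +5 burnt)
Step 6: cell (2,1)='.' (+5 fires, +5 burnt)
Step 7: cell (2,1)='.' (+3 fires, +5 burnt)
Step 8: cell (2,1)='.' (+2 fires, +3 burnt)
Step 9: cell (2,1)='.' (+1 fires, +2 burnt)
Step 10: cell (2,1)='.' (+0 fires, +1 burnt)
  fire out at step 10

3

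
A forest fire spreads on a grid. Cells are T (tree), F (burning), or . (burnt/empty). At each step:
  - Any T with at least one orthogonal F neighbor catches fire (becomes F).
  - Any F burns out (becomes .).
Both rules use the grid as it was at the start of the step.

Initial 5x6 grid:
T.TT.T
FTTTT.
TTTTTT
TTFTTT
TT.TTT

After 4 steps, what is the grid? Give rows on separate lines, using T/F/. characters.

Step 1: 6 trees catch fire, 2 burn out
  F.TT.T
  .FTTT.
  FTFTTT
  TF.FTT
  TT.TTT
Step 2: 7 trees catch fire, 6 burn out
  ..TT.T
  ..FTT.
  .F.FTT
  F...FT
  TF.FTT
Step 3: 6 trees catch fire, 7 burn out
  ..FT.T
  ...FT.
  ....FT
  .....F
  F...FT
Step 4: 4 trees catch fire, 6 burn out
  ...F.T
  ....F.
  .....F
  ......
  .....F

...F.T
....F.
.....F
......
.....F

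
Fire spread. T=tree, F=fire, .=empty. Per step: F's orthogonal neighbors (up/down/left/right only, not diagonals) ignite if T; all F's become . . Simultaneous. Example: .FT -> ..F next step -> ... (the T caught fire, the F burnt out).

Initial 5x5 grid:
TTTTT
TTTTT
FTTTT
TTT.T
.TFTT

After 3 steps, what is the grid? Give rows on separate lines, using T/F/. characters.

Step 1: 6 trees catch fire, 2 burn out
  TTTTT
  FTTTT
  .FTTT
  FTF.T
  .F.FT
Step 2: 5 trees catch fire, 6 burn out
  FTTTT
  .FTTT
  ..FTT
  .F..T
  ....F
Step 3: 4 trees catch fire, 5 burn out
  .FTTT
  ..FTT
  ...FT
  ....F
  .....

.FTTT
..FTT
...FT
....F
.....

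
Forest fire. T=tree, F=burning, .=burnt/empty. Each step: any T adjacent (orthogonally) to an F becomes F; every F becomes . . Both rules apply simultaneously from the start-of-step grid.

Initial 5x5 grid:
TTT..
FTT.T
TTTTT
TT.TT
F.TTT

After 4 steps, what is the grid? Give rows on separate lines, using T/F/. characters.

Step 1: 4 trees catch fire, 2 burn out
  FTT..
  .FT.T
  FTTTT
  FT.TT
  ..TTT
Step 2: 4 trees catch fire, 4 burn out
  .FT..
  ..F.T
  .FTTT
  .F.TT
  ..TTT
Step 3: 2 trees catch fire, 4 burn out
  ..F..
  ....T
  ..FTT
  ...TT
  ..TTT
Step 4: 1 trees catch fire, 2 burn out
  .....
  ....T
  ...FT
  ...TT
  ..TTT

.....
....T
...FT
...TT
..TTT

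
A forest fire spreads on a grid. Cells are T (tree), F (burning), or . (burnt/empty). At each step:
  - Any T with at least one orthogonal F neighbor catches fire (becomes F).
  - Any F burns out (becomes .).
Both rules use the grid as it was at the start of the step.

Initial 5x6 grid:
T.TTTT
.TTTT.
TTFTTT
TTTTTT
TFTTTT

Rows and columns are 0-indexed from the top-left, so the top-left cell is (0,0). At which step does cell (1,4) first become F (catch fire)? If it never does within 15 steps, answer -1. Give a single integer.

Step 1: cell (1,4)='T' (+7 fires, +2 burnt)
Step 2: cell (1,4)='T' (+8 fires, +7 burnt)
Step 3: cell (1,4)='F' (+5 fires, +8 burnt)
  -> target ignites at step 3
Step 4: cell (1,4)='.' (+3 fires, +5 burnt)
Step 5: cell (1,4)='.' (+1 fires, +3 burnt)
Step 6: cell (1,4)='.' (+0 fires, +1 burnt)
  fire out at step 6

3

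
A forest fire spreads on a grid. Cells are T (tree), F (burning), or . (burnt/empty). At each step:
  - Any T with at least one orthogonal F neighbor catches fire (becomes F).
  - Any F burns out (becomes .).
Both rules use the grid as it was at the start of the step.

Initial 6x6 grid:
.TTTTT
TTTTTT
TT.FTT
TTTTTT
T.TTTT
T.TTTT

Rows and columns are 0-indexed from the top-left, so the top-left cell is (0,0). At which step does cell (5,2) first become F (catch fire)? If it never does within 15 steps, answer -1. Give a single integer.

Step 1: cell (5,2)='T' (+3 fires, +1 burnt)
Step 2: cell (5,2)='T' (+7 fires, +3 burnt)
Step 3: cell (5,2)='T' (+9 fires, +7 burnt)
Step 4: cell (5,2)='F' (+8 fires, +9 burnt)
  -> target ignites at step 4
Step 5: cell (5,2)='.' (+3 fires, +8 burnt)
Step 6: cell (5,2)='.' (+1 fires, +3 burnt)
Step 7: cell (5,2)='.' (+0 fires, +1 burnt)
  fire out at step 7

4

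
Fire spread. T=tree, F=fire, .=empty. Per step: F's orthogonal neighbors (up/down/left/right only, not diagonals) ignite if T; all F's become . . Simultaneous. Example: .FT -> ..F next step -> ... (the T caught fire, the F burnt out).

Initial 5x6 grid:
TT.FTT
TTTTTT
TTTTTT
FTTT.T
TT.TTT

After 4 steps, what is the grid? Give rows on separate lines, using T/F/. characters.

Step 1: 5 trees catch fire, 2 burn out
  TT..FT
  TTTFTT
  FTTTTT
  .FTT.T
  FT.TTT
Step 2: 8 trees catch fire, 5 burn out
  TT...F
  FTF.FT
  .FTFTT
  ..FT.T
  .F.TTT
Step 3: 6 trees catch fire, 8 burn out
  FT....
  .F...F
  ..F.FT
  ...F.T
  ...TTT
Step 4: 3 trees catch fire, 6 burn out
  .F....
  ......
  .....F
  .....T
  ...FTT

.F....
......
.....F
.....T
...FTT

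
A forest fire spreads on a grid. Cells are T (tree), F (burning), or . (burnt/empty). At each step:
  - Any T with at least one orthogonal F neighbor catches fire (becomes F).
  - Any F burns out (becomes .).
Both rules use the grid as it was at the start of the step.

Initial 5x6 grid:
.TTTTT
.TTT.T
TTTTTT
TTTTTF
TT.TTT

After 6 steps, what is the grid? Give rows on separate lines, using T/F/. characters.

Step 1: 3 trees catch fire, 1 burn out
  .TTTTT
  .TTT.T
  TTTTTF
  TTTTF.
  TT.TTF
Step 2: 4 trees catch fire, 3 burn out
  .TTTTT
  .TTT.F
  TTTTF.
  TTTF..
  TT.TF.
Step 3: 4 trees catch fire, 4 burn out
  .TTTTF
  .TTT..
  TTTF..
  TTF...
  TT.F..
Step 4: 4 trees catch fire, 4 burn out
  .TTTF.
  .TTF..
  TTF...
  TF....
  TT....
Step 5: 5 trees catch fire, 4 burn out
  .TTF..
  .TF...
  TF....
  F.....
  TF....
Step 6: 4 trees catch fire, 5 burn out
  .TF...
  .F....
  F.....
  ......
  F.....

.TF...
.F....
F.....
......
F.....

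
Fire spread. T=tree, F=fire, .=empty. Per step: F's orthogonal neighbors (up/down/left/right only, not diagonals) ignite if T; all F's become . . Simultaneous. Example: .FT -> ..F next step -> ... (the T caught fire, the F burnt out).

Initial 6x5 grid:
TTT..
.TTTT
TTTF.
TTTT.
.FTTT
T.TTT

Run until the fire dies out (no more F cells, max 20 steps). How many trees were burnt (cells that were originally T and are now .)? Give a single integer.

Answer: 20

Derivation:
Step 1: +5 fires, +2 burnt (F count now 5)
Step 2: +7 fires, +5 burnt (F count now 7)
Step 3: +5 fires, +7 burnt (F count now 5)
Step 4: +2 fires, +5 burnt (F count now 2)
Step 5: +1 fires, +2 burnt (F count now 1)
Step 6: +0 fires, +1 burnt (F count now 0)
Fire out after step 6
Initially T: 21, now '.': 29
Total burnt (originally-T cells now '.'): 20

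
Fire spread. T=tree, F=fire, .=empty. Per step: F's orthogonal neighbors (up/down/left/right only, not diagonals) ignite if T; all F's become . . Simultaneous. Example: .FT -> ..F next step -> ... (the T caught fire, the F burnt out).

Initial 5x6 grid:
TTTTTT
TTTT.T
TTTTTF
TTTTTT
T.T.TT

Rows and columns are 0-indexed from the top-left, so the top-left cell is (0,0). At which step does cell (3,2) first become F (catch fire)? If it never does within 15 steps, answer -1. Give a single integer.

Step 1: cell (3,2)='T' (+3 fires, +1 burnt)
Step 2: cell (3,2)='T' (+4 fires, +3 burnt)
Step 3: cell (3,2)='T' (+5 fires, +4 burnt)
Step 4: cell (3,2)='F' (+4 fires, +5 burnt)
  -> target ignites at step 4
Step 5: cell (3,2)='.' (+5 fires, +4 burnt)
Step 6: cell (3,2)='.' (+3 fires, +5 burnt)
Step 7: cell (3,2)='.' (+2 fires, +3 burnt)
Step 8: cell (3,2)='.' (+0 fires, +2 burnt)
  fire out at step 8

4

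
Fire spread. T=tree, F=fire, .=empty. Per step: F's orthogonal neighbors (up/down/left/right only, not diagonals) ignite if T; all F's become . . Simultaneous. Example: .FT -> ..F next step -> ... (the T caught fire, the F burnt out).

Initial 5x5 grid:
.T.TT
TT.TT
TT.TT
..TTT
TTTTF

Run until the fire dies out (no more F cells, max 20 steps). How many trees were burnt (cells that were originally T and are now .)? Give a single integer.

Step 1: +2 fires, +1 burnt (F count now 2)
Step 2: +3 fires, +2 burnt (F count now 3)
Step 3: +4 fires, +3 burnt (F count now 4)
Step 4: +3 fires, +4 burnt (F count now 3)
Step 5: +1 fires, +3 burnt (F count now 1)
Step 6: +0 fires, +1 burnt (F count now 0)
Fire out after step 6
Initially T: 18, now '.': 20
Total burnt (originally-T cells now '.'): 13

Answer: 13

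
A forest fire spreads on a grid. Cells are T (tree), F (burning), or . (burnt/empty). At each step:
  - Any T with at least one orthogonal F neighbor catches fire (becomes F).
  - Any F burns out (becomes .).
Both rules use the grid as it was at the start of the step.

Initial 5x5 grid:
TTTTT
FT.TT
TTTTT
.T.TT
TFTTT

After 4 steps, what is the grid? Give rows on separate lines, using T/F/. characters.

Step 1: 6 trees catch fire, 2 burn out
  FTTTT
  .F.TT
  FTTTT
  .F.TT
  F.FTT
Step 2: 3 trees catch fire, 6 burn out
  .FTTT
  ...TT
  .FTTT
  ...TT
  ...FT
Step 3: 4 trees catch fire, 3 burn out
  ..FTT
  ...TT
  ..FTT
  ...FT
  ....F
Step 4: 3 trees catch fire, 4 burn out
  ...FT
  ...TT
  ...FT
  ....F
  .....

...FT
...TT
...FT
....F
.....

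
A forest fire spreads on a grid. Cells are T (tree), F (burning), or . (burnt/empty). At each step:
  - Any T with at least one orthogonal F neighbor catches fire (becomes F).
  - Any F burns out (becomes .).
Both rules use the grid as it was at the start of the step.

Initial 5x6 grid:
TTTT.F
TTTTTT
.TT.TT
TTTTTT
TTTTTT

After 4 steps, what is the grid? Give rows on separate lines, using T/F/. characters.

Step 1: 1 trees catch fire, 1 burn out
  TTTT..
  TTTTTF
  .TT.TT
  TTTTTT
  TTTTTT
Step 2: 2 trees catch fire, 1 burn out
  TTTT..
  TTTTF.
  .TT.TF
  TTTTTT
  TTTTTT
Step 3: 3 trees catch fire, 2 burn out
  TTTT..
  TTTF..
  .TT.F.
  TTTTTF
  TTTTTT
Step 4: 4 trees catch fire, 3 burn out
  TTTF..
  TTF...
  .TT...
  TTTTF.
  TTTTTF

TTTF..
TTF...
.TT...
TTTTF.
TTTTTF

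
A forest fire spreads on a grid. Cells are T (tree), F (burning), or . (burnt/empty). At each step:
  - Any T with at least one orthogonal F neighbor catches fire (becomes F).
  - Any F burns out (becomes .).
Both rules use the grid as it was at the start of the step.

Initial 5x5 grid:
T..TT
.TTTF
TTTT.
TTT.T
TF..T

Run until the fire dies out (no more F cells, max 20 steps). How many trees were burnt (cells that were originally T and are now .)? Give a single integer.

Answer: 13

Derivation:
Step 1: +4 fires, +2 burnt (F count now 4)
Step 2: +6 fires, +4 burnt (F count now 6)
Step 3: +3 fires, +6 burnt (F count now 3)
Step 4: +0 fires, +3 burnt (F count now 0)
Fire out after step 4
Initially T: 16, now '.': 22
Total burnt (originally-T cells now '.'): 13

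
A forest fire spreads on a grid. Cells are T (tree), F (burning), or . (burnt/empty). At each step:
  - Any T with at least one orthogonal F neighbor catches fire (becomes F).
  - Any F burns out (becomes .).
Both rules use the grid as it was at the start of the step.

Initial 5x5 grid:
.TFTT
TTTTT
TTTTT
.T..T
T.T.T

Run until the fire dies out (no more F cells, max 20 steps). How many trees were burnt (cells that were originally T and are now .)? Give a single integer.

Step 1: +3 fires, +1 burnt (F count now 3)
Step 2: +4 fires, +3 burnt (F count now 4)
Step 3: +4 fires, +4 burnt (F count now 4)
Step 4: +3 fires, +4 burnt (F count now 3)
Step 5: +1 fires, +3 burnt (F count now 1)
Step 6: +1 fires, +1 burnt (F count now 1)
Step 7: +0 fires, +1 burnt (F count now 0)
Fire out after step 7
Initially T: 18, now '.': 23
Total burnt (originally-T cells now '.'): 16

Answer: 16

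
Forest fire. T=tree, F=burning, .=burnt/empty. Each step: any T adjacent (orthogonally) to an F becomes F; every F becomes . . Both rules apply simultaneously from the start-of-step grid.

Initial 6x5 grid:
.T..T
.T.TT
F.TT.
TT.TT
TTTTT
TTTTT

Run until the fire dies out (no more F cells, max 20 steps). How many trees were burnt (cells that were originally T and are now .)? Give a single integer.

Step 1: +1 fires, +1 burnt (F count now 1)
Step 2: +2 fires, +1 burnt (F count now 2)
Step 3: +2 fires, +2 burnt (F count now 2)
Step 4: +2 fires, +2 burnt (F count now 2)
Step 5: +2 fires, +2 burnt (F count now 2)
Step 6: +3 fires, +2 burnt (F count now 3)
Step 7: +3 fires, +3 burnt (F count now 3)
Step 8: +2 fires, +3 burnt (F count now 2)
Step 9: +1 fires, +2 burnt (F count now 1)
Step 10: +1 fires, +1 burnt (F count now 1)
Step 11: +0 fires, +1 burnt (F count now 0)
Fire out after step 11
Initially T: 21, now '.': 28
Total burnt (originally-T cells now '.'): 19

Answer: 19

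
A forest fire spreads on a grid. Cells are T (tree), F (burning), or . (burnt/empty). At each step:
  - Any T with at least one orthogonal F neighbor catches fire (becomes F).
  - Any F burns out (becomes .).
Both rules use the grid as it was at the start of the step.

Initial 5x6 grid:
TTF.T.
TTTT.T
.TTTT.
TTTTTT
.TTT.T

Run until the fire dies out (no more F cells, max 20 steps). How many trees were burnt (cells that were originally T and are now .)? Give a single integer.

Step 1: +2 fires, +1 burnt (F count now 2)
Step 2: +4 fires, +2 burnt (F count now 4)
Step 3: +4 fires, +4 burnt (F count now 4)
Step 4: +4 fires, +4 burnt (F count now 4)
Step 5: +4 fires, +4 burnt (F count now 4)
Step 6: +1 fires, +4 burnt (F count now 1)
Step 7: +1 fires, +1 burnt (F count now 1)
Step 8: +0 fires, +1 burnt (F count now 0)
Fire out after step 8
Initially T: 22, now '.': 28
Total burnt (originally-T cells now '.'): 20

Answer: 20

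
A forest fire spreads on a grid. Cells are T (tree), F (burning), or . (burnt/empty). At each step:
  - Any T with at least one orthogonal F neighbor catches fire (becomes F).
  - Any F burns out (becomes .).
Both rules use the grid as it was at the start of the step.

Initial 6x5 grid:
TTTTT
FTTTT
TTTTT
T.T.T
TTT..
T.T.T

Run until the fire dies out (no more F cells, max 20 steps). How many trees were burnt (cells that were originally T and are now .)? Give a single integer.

Step 1: +3 fires, +1 burnt (F count now 3)
Step 2: +4 fires, +3 burnt (F count now 4)
Step 3: +4 fires, +4 burnt (F count now 4)
Step 4: +6 fires, +4 burnt (F count now 6)
Step 5: +3 fires, +6 burnt (F count now 3)
Step 6: +2 fires, +3 burnt (F count now 2)
Step 7: +0 fires, +2 burnt (F count now 0)
Fire out after step 7
Initially T: 23, now '.': 29
Total burnt (originally-T cells now '.'): 22

Answer: 22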